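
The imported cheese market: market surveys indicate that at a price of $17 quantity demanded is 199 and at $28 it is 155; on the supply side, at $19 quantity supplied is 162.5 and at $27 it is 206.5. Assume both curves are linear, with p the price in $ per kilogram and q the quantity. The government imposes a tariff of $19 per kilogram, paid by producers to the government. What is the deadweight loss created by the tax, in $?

Demand slope: (155 − 199)/(28 − 17) = -4, so qd = 267 − 4p.
Supply slope: (206.5 − 162.5)/(27 − 19) = 5.5, so qs = 5.5p + 58.
Without the tax, 267 − 4p = 5.5p + 58 gives 9.5p = 209, so p* = $22 and q* = 179.
With the tax collected from producers, supply shifts: qs = 5.5(p − 19) + 58.
Solving gives q = 135 with consumers paying $33 and producers receiving $14 (the $19 wedge).
Quantity falls by |ΔQ| = |179 − 135| = 44.
DWL = ½ · t · |ΔQ| = ½ · 19 · 44 = $418.

Deadweight loss = $418.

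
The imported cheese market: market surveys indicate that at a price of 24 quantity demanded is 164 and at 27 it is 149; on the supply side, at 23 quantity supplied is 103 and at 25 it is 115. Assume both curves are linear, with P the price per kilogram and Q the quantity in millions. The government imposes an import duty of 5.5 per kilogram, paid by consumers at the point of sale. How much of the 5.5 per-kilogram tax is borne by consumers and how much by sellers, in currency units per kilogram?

Consumers bear 3 per kilogram; sellers bear 2.5 per kilogram.

Demand slope: (149 − 164)/(27 − 24) = -5, so Qd = 284 − 5P.
Supply slope: (115 − 103)/(25 − 23) = 6, so Qs = 6P − 35.
Without the tax, 284 − 5P = 6P − 35 gives 11P = 319, so P* = 29 and Q* = 139.
With the tax collected from consumers, demand (in seller-price terms) shifts: Qd = 284 − 5(P + 5.5).
New equilibrium: consumers pay 32, sellers receive 26.5, Q = 124. (Wedge: Pb − Ps = 5.5.)
Burden on consumers: 3; on sellers: 2.5. (They sum to 5.5.)
The less price-elastic side of the market bears the larger share of a per-unit tax.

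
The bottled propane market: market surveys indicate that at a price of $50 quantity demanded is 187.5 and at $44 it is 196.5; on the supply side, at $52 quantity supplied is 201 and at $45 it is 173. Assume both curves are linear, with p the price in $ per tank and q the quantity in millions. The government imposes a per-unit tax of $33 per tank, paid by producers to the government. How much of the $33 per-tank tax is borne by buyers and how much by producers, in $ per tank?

Buyers bear $24 per tank; producers bear $9 per tank.

Demand slope: (196.5 − 187.5)/(44 − 50) = -1.5, so qd = 262.5 − 1.5p.
Supply slope: (173 − 201)/(45 − 52) = 4, so qs = 4p − 7.
Before the tax: set 262.5 − 1.5p = 4p − 7 → p* = $49, q* = 189.
With the tax collected from producers, supply shifts: qs = 4(p − 33) − 7.
Solving gives q = 153 with buyers paying $73 and producers receiving $40 (the $33 wedge).
Burden on buyers: $24; on producers: $9. (They sum to $33.)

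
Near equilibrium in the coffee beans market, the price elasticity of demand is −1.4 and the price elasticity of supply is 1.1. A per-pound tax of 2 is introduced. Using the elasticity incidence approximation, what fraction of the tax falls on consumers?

Incidence ratio: consumers' share ≈ εs / (εs + |εd|) = 1.1 / (1.1 + 1.4) = 0.44.
Supply is the less elastic side, so consumers bear the smaller share.

Consumers' share ≈ 0.44.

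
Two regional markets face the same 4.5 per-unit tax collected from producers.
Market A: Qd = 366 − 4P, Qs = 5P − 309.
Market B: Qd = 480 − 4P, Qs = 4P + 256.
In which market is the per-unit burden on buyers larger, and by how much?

Market A, by 0.25.

Market A: pre-tax P* = 75, Q* = 66; post-tax Q = 56; per-unit burden on buyers = 2.5.
Market B: pre-tax P* = 28, Q* = 368; post-tax Q = 359; per-unit burden on buyers = 2.25.
Difference: 2.5 vs 2.25 → market A is larger by 0.25.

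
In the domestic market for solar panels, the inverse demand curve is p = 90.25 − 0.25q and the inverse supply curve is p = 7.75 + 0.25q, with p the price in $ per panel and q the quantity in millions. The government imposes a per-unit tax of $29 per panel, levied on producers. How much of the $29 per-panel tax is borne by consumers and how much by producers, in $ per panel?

Consumers bear $14.5 per panel; producers bear $14.5 per panel.

Rewrite in direct form: qd = 361 − 4p and qs = 4p − 31.
Before the tax: set 361 − 4p = 4p − 31 → p* = $49, q* = 165.
With the tax collected from producers, supply shifts: qs = 4(p − 29) − 31.
New equilibrium: consumers pay $63.5, producers receive $34.5, q = 107. (Wedge: pb − ps = 29.)
Burden on consumers: $14.5; on producers: $14.5. (They sum to $29.)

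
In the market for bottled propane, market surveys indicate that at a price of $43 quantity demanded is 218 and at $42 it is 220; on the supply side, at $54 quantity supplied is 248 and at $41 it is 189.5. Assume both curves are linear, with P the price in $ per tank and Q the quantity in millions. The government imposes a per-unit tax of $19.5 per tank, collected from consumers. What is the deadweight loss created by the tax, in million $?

Deadweight loss = $263.25 million.

Demand slope: (220 − 218)/(42 − 43) = -2, so Qd = 304 − 2P.
Supply slope: (189.5 − 248)/(41 − 54) = 4.5, so Qs = 4.5P + 5.
Before the tax: set 304 − 2P = 4.5P + 5 → P* = $46, Q* = 212.
With the tax collected from consumers, demand (in seller-price terms) shifts: Qd = 304 − 2(P + 19.5).
Solving gives Q = 185 with consumers paying $59.5 and producers receiving $40 (the $19.5 wedge).
Quantity falls by |ΔQ| = |212 − 185| = 27.
DWL = ½ · t · |ΔQ| = ½ · 19.5 · 27 = $263.25.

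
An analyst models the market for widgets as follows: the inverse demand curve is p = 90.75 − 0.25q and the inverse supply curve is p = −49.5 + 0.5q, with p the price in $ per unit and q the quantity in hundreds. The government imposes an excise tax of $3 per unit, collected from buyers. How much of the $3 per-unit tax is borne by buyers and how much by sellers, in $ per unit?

Inverting to q(p) form: qd = 363 − 4p; qs = 2p + 99.
Before the tax: set 363 − 4p = 2p + 99 → p* = $44, q* = 187.
With the tax collected from buyers, demand (in seller-price terms) shifts: qd = 363 − 4(p + 3).
New equilibrium: buyers pay $45, sellers receive $42, q = 183. (Wedge: pb − ps = 3.)
Burden on buyers: $1; on sellers: $2. (They sum to $3.)
The less price-elastic side of the market bears the larger share of a per-unit tax.

Buyers bear $1 per unit; sellers bear $2 per unit.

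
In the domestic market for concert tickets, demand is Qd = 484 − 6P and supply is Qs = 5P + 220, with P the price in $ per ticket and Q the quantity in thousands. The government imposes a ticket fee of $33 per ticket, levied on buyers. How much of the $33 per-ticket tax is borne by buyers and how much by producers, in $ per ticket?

Buyers bear $15 per ticket; producers bear $18 per ticket.

Before the tax: set 484 − 6P = 5P + 220 → P* = $24, Q* = 340.
With the tax collected from buyers, demand (in seller-price terms) shifts: Qd = 484 − 6(P + 33).
New equilibrium: buyers pay $39, producers receive $6, Q = 250. (Wedge: Pb − Ps = 33.)
Burden on buyers: $15; on producers: $18. (They sum to $33.)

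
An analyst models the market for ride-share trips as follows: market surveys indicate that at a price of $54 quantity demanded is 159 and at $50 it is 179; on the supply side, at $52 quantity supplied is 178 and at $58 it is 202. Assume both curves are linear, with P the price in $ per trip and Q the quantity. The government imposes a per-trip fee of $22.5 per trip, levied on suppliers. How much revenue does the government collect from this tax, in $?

Demand slope: (179 − 159)/(50 − 54) = -5, so Qd = 429 − 5P.
Supply slope: (202 − 178)/(58 − 52) = 4, so Qs = 4P − 30.
Without the tax, 429 − 5P = 4P − 30 gives 9P = 459, so P* = $51 and Q* = 174.
With the tax collected from suppliers, supply shifts: Qs = 4(P − 22.5) − 30.
New equilibrium: consumers pay $61, suppliers receive $38.5, Q = 124. (Wedge: Pb − Ps = 22.5.)
Revenue = t · Q = 22.5 · 124 = $2790.

Tax revenue = $2790.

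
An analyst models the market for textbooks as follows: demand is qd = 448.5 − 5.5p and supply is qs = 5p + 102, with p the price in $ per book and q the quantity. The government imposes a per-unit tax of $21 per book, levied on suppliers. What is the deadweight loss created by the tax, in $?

Before the tax: set 448.5 − 5.5p = 5p + 102 → p* = $33, q* = 267.
With the tax collected from suppliers, supply shifts: qs = 5(p − 21) + 102.
Solving gives q = 212 with consumers paying $43 and suppliers receiving $22 (the $21 wedge).
Quantity falls by |ΔQ| = |267 − 212| = 55.
DWL = ½ · t · |ΔQ| = ½ · 21 · 55 = $577.5.

Deadweight loss = $577.5.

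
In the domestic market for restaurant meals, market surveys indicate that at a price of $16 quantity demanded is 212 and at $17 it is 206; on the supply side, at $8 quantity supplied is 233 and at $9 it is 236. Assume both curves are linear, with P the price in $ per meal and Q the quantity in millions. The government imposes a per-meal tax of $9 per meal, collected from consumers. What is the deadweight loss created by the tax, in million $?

Demand slope: (206 − 212)/(17 − 16) = -6, so Qd = 308 − 6P.
Supply slope: (236 − 233)/(9 − 8) = 3, so Qs = 3P + 209.
Before the tax: set 308 − 6P = 3P + 209 → P* = $11, Q* = 242.
With the tax collected from consumers, demand (in seller-price terms) shifts: Qd = 308 − 6(P + 9).
Solving gives Q = 224 with consumers paying $14 and suppliers receiving $5 (the $9 wedge).
Quantity falls by |ΔQ| = |242 − 224| = 18.
DWL = ½ · t · |ΔQ| = ½ · 9 · 18 = $81.

Deadweight loss = $81 million.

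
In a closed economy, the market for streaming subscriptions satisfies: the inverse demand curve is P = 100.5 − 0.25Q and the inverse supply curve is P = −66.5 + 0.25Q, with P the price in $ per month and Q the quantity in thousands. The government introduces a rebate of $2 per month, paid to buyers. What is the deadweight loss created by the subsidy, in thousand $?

Inverting to Q(P) form: Qd = 402 − 4P; Qs = 4P + 266.
Without the subsidy, 402 − 4P = 4P + 266 gives 8P = 136, so P* = $17 and Q* = 334.
With a per-unit subsidy paid to buyers, each effectively pays P − 2, so demand becomes Qd = 402 − 4(P − 2).
New equilibrium: buyers pay $16, sellers receive $18, Q = 338. (Wedge: Pb − Ps = −2.)
Quantity rises by |ΔQ| = |334 − 338| = 4.
DWL = ½ · t · |ΔQ| = ½ · 2 · 4 = $4.

Deadweight loss = $4 thousand.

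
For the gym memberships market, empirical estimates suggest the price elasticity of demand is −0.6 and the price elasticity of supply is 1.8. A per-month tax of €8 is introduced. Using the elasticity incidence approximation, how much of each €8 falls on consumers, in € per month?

Consumers bear ≈ €6 per month.

Incidence ratio: consumers' share ≈ εs / (εs + |εd|) = 1.8 / (1.8 + 0.6) = 0.75.
So consumers bear ≈ 0.75 × €8 = €6; suppliers bear €2.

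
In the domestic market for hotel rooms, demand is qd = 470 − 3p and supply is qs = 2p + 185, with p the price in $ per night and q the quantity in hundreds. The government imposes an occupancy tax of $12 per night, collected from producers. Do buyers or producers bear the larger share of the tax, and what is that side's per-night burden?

Producers bear the larger share: $7.2 per night.

Before the tax: set 470 − 3p = 2p + 185 → p* = $57, q* = 299.
With the tax collected from producers, supply shifts: qs = 2(p − 12) + 185.
New equilibrium: buyers pay $61.8, producers receive $49.8, q = 284.6. (Wedge: pb − ps = 12.)
Per-night burden: buyers $4.8, producers $7.2.
Producers take the larger share because supply is less price-elastic here (demand slope 3 vs supply slope 2).
The less price-elastic side of the market bears the larger share of a per-unit tax.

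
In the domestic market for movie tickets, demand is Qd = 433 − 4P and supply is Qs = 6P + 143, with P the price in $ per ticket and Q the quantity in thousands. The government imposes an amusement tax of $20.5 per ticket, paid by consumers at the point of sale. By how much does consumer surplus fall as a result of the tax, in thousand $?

Before the tax: set 433 − 4P = 6P + 143 → P* = $29, Q* = 317.
With the tax collected from consumers, demand (in seller-price terms) shifts: Qd = 433 − 4(P + 20.5).
Solving gives Q = 267.8 with consumers paying $41.3 and producers receiving $20.8 (the $20.5 wedge).
ΔCS is the trapezoid between Q = 267.8 and Q = 317 of height $12.3: ½ · (317 + 267.8) · 12.3 = $3596.52.

Consumer surplus falls by $3596.52 thousand.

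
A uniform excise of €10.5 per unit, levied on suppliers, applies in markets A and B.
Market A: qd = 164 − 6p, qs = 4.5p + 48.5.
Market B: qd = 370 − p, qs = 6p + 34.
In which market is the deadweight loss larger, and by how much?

Market A, by €94.5.

Market A: pre-tax p* = €11, q* = 98; post-tax q = 71; deadweight loss = €141.75.
Market B: pre-tax p* = €48, q* = 322; post-tax q = 313; deadweight loss = €47.25.
Difference: €141.75 vs €47.25 → market A is larger by €94.5.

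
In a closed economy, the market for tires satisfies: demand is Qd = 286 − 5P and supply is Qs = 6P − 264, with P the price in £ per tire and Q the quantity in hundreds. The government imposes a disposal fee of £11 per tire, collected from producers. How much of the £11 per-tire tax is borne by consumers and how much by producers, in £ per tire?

Before the tax: set 286 − 5P = 6P − 264 → P* = £50, Q* = 36.
With the tax collected from producers, supply shifts: Qs = 6(P − 11) − 264.
Solving gives Q = 6 with consumers paying £56 and producers receiving £45 (the £11 wedge).
Burden on consumers: £6; on producers: £5. (They sum to £11.)
The less price-elastic side of the market bears the larger share of a per-unit tax.

Consumers bear £6 per tire; producers bear £5 per tire.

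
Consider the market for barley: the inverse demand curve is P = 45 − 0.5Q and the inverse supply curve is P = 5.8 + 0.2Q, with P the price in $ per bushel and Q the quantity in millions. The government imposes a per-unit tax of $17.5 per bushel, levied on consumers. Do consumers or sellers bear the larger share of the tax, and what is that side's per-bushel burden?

Consumers bear the larger share: $12.5 per bushel.

Rewrite in direct form: Qd = 90 − 2P and Qs = 5P − 29.
Before the tax: set 90 − 2P = 5P − 29 → P* = $17, Q* = 56.
With the tax collected from consumers, demand (in seller-price terms) shifts: Qd = 90 − 2(P + 17.5).
Solving gives Q = 31 with consumers paying $29.5 and sellers receiving $12 (the $17.5 wedge).
Per-bushel burden: consumers $12.5, sellers $5.
Consumers take the larger share because demand is less price-elastic here (demand slope 2 vs supply slope 5).
The less price-elastic side of the market bears the larger share of a per-unit tax.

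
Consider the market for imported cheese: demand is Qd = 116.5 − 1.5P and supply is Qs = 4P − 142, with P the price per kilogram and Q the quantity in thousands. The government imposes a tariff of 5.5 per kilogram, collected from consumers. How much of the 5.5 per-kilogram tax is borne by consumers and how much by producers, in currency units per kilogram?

Before the tax: set 116.5 − 1.5P = 4P − 142 → P* = 47, Q* = 46.
With the tax collected from consumers, demand (in seller-price terms) shifts: Qd = 116.5 − 1.5(P + 5.5).
New equilibrium: consumers pay 51, producers receive 45.5, Q = 40. (Wedge: Pb − Ps = 5.5.)
Burden on consumers: 4; on producers: 1.5. (They sum to 5.5.)

Consumers bear 4 per kilogram; producers bear 1.5 per kilogram.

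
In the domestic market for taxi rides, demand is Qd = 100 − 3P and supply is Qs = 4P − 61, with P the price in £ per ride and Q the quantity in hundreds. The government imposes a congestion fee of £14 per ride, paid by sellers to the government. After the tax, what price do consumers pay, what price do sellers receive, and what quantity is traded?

Before the tax: set 100 − 3P = 4P − 61 → P* = £23, Q* = 31.
With the tax collected from sellers, supply shifts: Qs = 4(P − 14) − 61.
New equilibrium: consumers pay £31, sellers receive £17, Q = 7. (Wedge: Pb − Ps = 14.)
The less price-elastic side of the market bears the larger share of a per-unit tax.

Consumers pay £31; sellers receive £17; quantity = 7.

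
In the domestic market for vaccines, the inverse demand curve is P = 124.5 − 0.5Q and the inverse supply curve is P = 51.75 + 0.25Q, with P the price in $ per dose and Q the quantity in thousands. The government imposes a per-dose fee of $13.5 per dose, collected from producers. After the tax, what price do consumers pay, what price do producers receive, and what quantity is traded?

Inverting to Q(P) form: Qd = 249 − 2P; Qs = 4P − 207.
Without the tax, 249 − 2P = 4P − 207 gives 6P = 456, so P* = $76 and Q* = 97.
With the tax collected from producers, supply shifts: Qs = 4(P − 13.5) − 207.
New equilibrium: consumers pay $85, producers receive $71.5, Q = 79. (Wedge: Pb − Ps = 13.5.)

Consumers pay $85; producers receive $71.5; quantity = 79.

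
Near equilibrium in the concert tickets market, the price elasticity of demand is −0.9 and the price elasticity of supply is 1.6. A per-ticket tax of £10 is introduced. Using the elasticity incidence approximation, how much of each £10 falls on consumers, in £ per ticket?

Consumers bear ≈ £6.4 per ticket.

Incidence ratio: consumers' share ≈ εs / (εs + |εd|) = 1.6 / (1.6 + 0.9) = 0.64.
So consumers bear ≈ 0.64 × £10 = £6.4; producers bear £3.6.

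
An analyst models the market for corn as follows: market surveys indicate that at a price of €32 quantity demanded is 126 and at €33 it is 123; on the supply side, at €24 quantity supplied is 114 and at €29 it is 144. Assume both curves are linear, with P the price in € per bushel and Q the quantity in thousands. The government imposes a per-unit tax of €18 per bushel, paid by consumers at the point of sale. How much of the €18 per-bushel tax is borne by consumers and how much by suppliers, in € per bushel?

Consumers bear €12 per bushel; suppliers bear €6 per bushel.

Demand slope: (123 − 126)/(33 − 32) = -3, so Qd = 222 − 3P.
Supply slope: (144 − 114)/(29 − 24) = 6, so Qs = 6P − 30.
Without the tax, 222 − 3P = 6P − 30 gives 9P = 252, so P* = €28 and Q* = 138.
With the tax collected from consumers, demand (in seller-price terms) shifts: Qd = 222 − 3(P + 18).
New equilibrium: consumers pay €40, suppliers receive €22, Q = 102. (Wedge: Pb − Ps = 18.)
Burden on consumers: €12; on suppliers: €6. (They sum to €18.)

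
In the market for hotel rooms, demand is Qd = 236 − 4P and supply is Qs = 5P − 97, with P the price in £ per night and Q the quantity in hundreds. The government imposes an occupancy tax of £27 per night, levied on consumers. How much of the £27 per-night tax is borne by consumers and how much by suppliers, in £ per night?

Consumers bear £15 per night; suppliers bear £12 per night.

Without the tax, 236 − 4P = 5P − 97 gives 9P = 333, so P* = £37 and Q* = 88.
With the tax collected from consumers, demand (in seller-price terms) shifts: Qd = 236 − 4(P + 27).
New equilibrium: consumers pay £52, suppliers receive £25, Q = 28. (Wedge: Pb − Ps = 27.)
Burden on consumers: £15; on suppliers: £12. (They sum to £27.)
The less price-elastic side of the market bears the larger share of a per-unit tax.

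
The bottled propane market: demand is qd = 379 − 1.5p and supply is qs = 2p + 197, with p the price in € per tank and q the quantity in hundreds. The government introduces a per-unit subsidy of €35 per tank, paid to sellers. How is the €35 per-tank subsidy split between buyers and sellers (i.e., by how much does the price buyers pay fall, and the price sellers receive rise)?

Without the subsidy, 379 − 1.5p = 2p + 197 gives 3.5p = 182, so p* = €52 and q* = 301.
With a per-unit subsidy paid to sellers, each receives p + 35 per unit sold, so supply becomes qs = 2(p + 35) + 197.
New equilibrium: buyers pay €32, sellers receive €67, q = 331. (Wedge: pb − ps = −35.)
Gain to buyers: €20; to sellers: €15. (They sum to €35.)

Buyers gain €20 per tank; sellers gain €15 per tank.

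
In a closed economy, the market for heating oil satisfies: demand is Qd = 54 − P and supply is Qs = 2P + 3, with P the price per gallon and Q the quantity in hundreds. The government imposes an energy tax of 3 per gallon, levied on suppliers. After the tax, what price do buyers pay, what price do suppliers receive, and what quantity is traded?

Buyers pay 19; suppliers receive 16; quantity = 35.

Without the tax, 54 − P = 2P + 3 gives 3P = 51, so P* = 17 and Q* = 37.
With the tax collected from suppliers, supply shifts: Qs = 2(P − 3) + 3.
Solving gives Q = 35 with buyers paying 19 and suppliers receiving 16 (the 3 wedge).
The less price-elastic side of the market bears the larger share of a per-unit tax.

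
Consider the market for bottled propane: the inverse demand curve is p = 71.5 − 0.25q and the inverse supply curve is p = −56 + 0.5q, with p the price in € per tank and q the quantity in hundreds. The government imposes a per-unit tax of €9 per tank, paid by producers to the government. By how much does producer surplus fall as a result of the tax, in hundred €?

Producer surplus falls by €984 hundred.

Inverting to q(p) form: qd = 286 − 4p; qs = 2p + 112.
Before the tax: set 286 − 4p = 2p + 112 → p* = €29, q* = 170.
With the tax collected from producers, supply shifts: qs = 2(p − 9) + 112.
New equilibrium: buyers pay €32, producers receive €23, q = 158. (Wedge: pb − ps = 9.)
ΔPS is the trapezoid between Q = 158 and Q = 170 of height €6: ½ · (170 + 158) · 6 = €984.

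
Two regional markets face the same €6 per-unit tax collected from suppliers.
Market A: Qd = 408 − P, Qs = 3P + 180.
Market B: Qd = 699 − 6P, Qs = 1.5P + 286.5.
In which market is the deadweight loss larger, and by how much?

Market B, by €8.1.

Market A: pre-tax P* = €57, Q* = 351; post-tax Q = 346.5; deadweight loss = €13.5.
Market B: pre-tax P* = €55, Q* = 369; post-tax Q = 361.8; deadweight loss = €21.6.
Difference: €13.5 vs €21.6 → market B is larger by €8.1.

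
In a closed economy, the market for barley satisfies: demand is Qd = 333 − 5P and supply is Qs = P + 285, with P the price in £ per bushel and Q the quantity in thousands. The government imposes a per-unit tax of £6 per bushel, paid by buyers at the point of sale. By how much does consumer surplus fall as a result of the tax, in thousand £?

Consumer surplus falls by £290.5 thousand.

Without the tax, 333 − 5P = P + 285 gives 6P = 48, so P* = £8 and Q* = 293.
With the tax collected from buyers, demand (in seller-price terms) shifts: Qd = 333 − 5(P + 6).
Solving gives Q = 288 with buyers paying £9 and suppliers receiving £3 (the £6 wedge).
ΔCS is the trapezoid between Q = 288 and Q = 293 of height £1: ½ · (293 + 288) · 1 = £290.5.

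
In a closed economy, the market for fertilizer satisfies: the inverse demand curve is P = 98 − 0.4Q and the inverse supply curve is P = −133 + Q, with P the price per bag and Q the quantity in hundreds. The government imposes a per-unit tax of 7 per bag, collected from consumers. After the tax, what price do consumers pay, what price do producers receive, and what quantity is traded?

Consumers pay 34; producers receive 27; quantity = 160.

Rewrite in direct form: Qd = 245 − 2.5P and Qs = P + 133.
Without the tax, 245 − 2.5P = P + 133 gives 3.5P = 112, so P* = 32 and Q* = 165.
With the tax collected from consumers, demand (in seller-price terms) shifts: Qd = 245 − 2.5(P + 7).
Solving gives Q = 160 with consumers paying 34 and producers receiving 27 (the 7 wedge).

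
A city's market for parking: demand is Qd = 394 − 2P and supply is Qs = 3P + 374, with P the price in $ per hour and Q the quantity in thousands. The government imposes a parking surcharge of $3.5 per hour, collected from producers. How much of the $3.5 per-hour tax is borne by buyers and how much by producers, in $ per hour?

Buyers bear $2.1 per hour; producers bear $1.4 per hour.

Without the tax, 394 − 2P = 3P + 374 gives 5P = 20, so P* = $4 and Q* = 386.
With the tax collected from producers, supply shifts: Qs = 3(P − 3.5) + 374.
Solving gives Q = 381.8 with buyers paying $6.1 and producers receiving $2.6 (the $3.5 wedge).
Burden on buyers: $2.1; on producers: $1.4. (They sum to $3.5.)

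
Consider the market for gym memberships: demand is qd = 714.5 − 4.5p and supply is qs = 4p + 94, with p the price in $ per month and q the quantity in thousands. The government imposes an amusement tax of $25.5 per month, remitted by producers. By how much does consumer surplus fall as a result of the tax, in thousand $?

Without the tax, 714.5 − 4.5p = 4p + 94 gives 8.5p = 620.5, so p* = $73 and q* = 386.
With the tax collected from producers, supply shifts: qs = 4(p − 25.5) + 94.
New equilibrium: buyers pay $85, producers receive $59.5, q = 332. (Wedge: pb − ps = 25.5.)
ΔCS is the trapezoid between Q = 332 and Q = 386 of height $12: ½ · (386 + 332) · 12 = $4308.

Consumer surplus falls by $4308 thousand.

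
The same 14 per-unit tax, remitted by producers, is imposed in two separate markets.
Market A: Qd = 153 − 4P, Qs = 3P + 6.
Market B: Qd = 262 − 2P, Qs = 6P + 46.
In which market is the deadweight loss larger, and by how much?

Market A, by 21.

Market A: pre-tax P* = 21, Q* = 69; post-tax Q = 45; deadweight loss = 168.
Market B: pre-tax P* = 27, Q* = 208; post-tax Q = 187; deadweight loss = 147.
Difference: 168 vs 147 → market A is larger by 21.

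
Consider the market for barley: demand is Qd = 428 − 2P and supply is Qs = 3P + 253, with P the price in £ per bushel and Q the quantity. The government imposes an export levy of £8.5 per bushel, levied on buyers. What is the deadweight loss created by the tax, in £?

Before the tax: set 428 − 2P = 3P + 253 → P* = £35, Q* = 358.
With the tax collected from buyers, demand (in seller-price terms) shifts: Qd = 428 − 2(P + 8.5).
New equilibrium: buyers pay £40.1, producers receive £31.6, Q = 347.8. (Wedge: Pb − Ps = 8.5.)
Quantity falls by |ΔQ| = |358 − 347.8| = 10.2.
DWL = ½ · t · |ΔQ| = ½ · 8.5 · 10.2 = £43.35.

Deadweight loss = £43.35.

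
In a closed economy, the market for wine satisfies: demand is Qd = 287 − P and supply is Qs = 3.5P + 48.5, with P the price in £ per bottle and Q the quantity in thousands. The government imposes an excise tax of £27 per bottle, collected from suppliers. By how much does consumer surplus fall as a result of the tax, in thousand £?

Consumer surplus falls by £4693.5 thousand.

Without the tax, 287 − P = 3.5P + 48.5 gives 4.5P = 238.5, so P* = £53 and Q* = 234.
With the tax collected from suppliers, supply shifts: Qs = 3.5(P − 27) + 48.5.
Solving gives Q = 213 with consumers paying £74 and suppliers receiving £47 (the £27 wedge).
ΔCS is the trapezoid between Q = 213 and Q = 234 of height £21: ½ · (234 + 213) · 21 = £4693.5.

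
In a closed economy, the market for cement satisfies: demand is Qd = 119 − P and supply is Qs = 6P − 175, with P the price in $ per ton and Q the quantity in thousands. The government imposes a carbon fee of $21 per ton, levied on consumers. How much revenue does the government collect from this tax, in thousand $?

Without the tax, 119 − P = 6P − 175 gives 7P = 294, so P* = $42 and Q* = 77.
With the tax collected from consumers, demand (in seller-price terms) shifts: Qd = 119 − (P + 21).
Solving gives Q = 59 with consumers paying $60 and suppliers receiving $39 (the $21 wedge).
Revenue = t · Q = 21 · 59 = $1239.

Tax revenue = $1239 thousand.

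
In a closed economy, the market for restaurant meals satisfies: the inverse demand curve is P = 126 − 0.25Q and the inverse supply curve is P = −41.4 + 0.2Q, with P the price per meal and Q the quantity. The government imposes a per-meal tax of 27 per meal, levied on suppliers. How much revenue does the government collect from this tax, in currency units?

Rewrite in direct form: Qd = 504 − 4P and Qs = 5P + 207.
Before the tax: set 504 − 4P = 5P + 207 → P* = 33, Q* = 372.
With the tax collected from suppliers, supply shifts: Qs = 5(P − 27) + 207.
Solving gives Q = 312 with consumers paying 48 and suppliers receiving 21 (the 27 wedge).
Revenue = t · Q = 27 · 312 = 8424.

Tax revenue = 8424.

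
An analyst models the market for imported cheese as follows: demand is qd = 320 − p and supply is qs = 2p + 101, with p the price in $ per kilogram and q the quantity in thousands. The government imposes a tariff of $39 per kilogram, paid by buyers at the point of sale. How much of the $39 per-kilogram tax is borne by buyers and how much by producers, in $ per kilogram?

Before the tax: set 320 − p = 2p + 101 → p* = $73, q* = 247.
With the tax collected from buyers, demand (in seller-price terms) shifts: qd = 320 − (p + 39).
Solving gives q = 221 with buyers paying $99 and producers receiving $60 (the $39 wedge).
Burden on buyers: $26; on producers: $13. (They sum to $39.)
The less price-elastic side of the market bears the larger share of a per-unit tax.

Buyers bear $26 per kilogram; producers bear $13 per kilogram.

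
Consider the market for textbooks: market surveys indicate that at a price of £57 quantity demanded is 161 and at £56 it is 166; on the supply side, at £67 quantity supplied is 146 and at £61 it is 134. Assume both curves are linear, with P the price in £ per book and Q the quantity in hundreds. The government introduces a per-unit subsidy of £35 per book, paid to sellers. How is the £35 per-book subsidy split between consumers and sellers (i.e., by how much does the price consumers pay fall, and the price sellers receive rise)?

Demand slope: (166 − 161)/(56 − 57) = -5, so Qd = 446 − 5P.
Supply slope: (134 − 146)/(61 − 67) = 2, so Qs = 2P + 12.
Without the subsidy, 446 − 5P = 2P + 12 gives 7P = 434, so P* = £62 and Q* = 136.
With a per-unit subsidy paid to sellers, each receives P + 35 per unit sold, so supply becomes Qs = 2(P + 35) + 12.
Solving gives Q = 186 with consumers paying £52 and sellers receiving £87 (the £35 wedge).
Gain to consumers: £10; to sellers: £25. (They sum to £35.)

Consumers gain £10 per book; sellers gain £25 per book.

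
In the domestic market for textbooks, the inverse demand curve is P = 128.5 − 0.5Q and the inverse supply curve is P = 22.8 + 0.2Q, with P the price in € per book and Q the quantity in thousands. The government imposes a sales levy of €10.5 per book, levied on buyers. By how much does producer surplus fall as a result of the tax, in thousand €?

Producer surplus falls by €430.5 thousand.

Rewrite in direct form: Qd = 257 − 2P and Qs = 5P − 114.
Without the tax, 257 − 2P = 5P − 114 gives 7P = 371, so P* = €53 and Q* = 151.
With the tax collected from buyers, demand (in seller-price terms) shifts: Qd = 257 − 2(P + 10.5).
Solving gives Q = 136 with buyers paying €60.5 and producers receiving €50 (the €10.5 wedge).
ΔPS is the trapezoid between Q = 136 and Q = 151 of height €3: ½ · (151 + 136) · 3 = €430.5.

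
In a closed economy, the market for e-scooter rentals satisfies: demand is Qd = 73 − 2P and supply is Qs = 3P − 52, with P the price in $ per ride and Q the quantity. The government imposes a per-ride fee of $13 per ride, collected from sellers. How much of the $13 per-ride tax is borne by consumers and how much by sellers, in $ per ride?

Consumers bear $7.8 per ride; sellers bear $5.2 per ride.

Before the tax: set 73 − 2P = 3P − 52 → P* = $25, Q* = 23.
With the tax collected from sellers, supply shifts: Qs = 3(P − 13) − 52.
Solving gives Q = 7.4 with consumers paying $32.8 and sellers receiving $19.8 (the $13 wedge).
Burden on consumers: $7.8; on sellers: $5.2. (They sum to $13.)
The less price-elastic side of the market bears the larger share of a per-unit tax.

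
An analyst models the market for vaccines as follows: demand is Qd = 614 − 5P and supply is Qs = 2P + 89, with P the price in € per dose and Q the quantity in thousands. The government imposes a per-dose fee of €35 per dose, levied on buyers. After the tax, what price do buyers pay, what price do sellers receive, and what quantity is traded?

Without the tax, 614 − 5P = 2P + 89 gives 7P = 525, so P* = €75 and Q* = 239.
With the tax collected from buyers, demand (in seller-price terms) shifts: Qd = 614 − 5(P + 35).
New equilibrium: buyers pay €85, sellers receive €50, Q = 189. (Wedge: Pb − Ps = 35.)

Buyers pay €85; sellers receive €50; quantity = 189.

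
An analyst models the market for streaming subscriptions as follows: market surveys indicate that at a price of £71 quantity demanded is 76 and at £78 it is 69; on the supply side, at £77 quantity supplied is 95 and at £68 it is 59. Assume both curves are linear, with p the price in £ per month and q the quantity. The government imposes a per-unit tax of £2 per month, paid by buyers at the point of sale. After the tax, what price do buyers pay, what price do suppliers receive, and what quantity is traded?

Buyers pay £73.6; suppliers receive £71.6; quantity = 73.4.

Demand slope: (69 − 76)/(78 − 71) = -1, so qd = 147 − p.
Supply slope: (59 − 95)/(68 − 77) = 4, so qs = 4p − 213.
Without the tax, 147 − p = 4p − 213 gives 5p = 360, so p* = £72 and q* = 75.
With the tax collected from buyers, demand (in seller-price terms) shifts: qd = 147 − (p + 2).
Solving gives q = 73.4 with buyers paying £73.6 and suppliers receiving £71.6 (the £2 wedge).
The less price-elastic side of the market bears the larger share of a per-unit tax.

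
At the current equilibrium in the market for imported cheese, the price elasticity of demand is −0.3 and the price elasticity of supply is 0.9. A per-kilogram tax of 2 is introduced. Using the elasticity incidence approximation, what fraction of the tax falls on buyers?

Incidence ratio: buyers' share ≈ εs / (εs + |εd|) = 0.9 / (0.9 + 0.3) = 0.75.
Supply is the more elastic side, so buyers bear the larger share.

Buyers' share ≈ 0.75.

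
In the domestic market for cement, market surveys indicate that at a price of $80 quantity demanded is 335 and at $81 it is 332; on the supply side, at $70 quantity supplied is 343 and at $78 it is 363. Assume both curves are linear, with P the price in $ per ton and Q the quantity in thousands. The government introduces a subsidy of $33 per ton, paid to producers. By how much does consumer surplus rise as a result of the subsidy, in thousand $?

Consumer surplus rises by $5632.5 thousand.

Demand slope: (332 − 335)/(81 − 80) = -3, so Qd = 575 − 3P.
Supply slope: (363 − 343)/(78 − 70) = 2.5, so Qs = 2.5P + 168.
Before the subsidy: set 575 − 3P = 2.5P + 168 → P* = $74, Q* = 353.
With a per-unit subsidy paid to producers, each receives P + 33 per unit sold, so supply becomes Qs = 2.5(P + 33) + 168.
New equilibrium: consumers pay $59, producers receive $92, Q = 398. (Wedge: Pb − Ps = −33.)
ΔCS is the trapezoid between Q = 398 and Q = 353 of height $15: ½ · (353 + 398) · 15 = $5632.5.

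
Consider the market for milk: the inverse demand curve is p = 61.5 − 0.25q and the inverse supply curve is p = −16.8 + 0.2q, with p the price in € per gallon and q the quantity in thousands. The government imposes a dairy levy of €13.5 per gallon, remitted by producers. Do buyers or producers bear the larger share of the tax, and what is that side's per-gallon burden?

Inverting to q(p) form: qd = 246 − 4p; qs = 5p + 84.
Without the tax, 246 − 4p = 5p + 84 gives 9p = 162, so p* = €18 and q* = 174.
With the tax collected from producers, supply shifts: qs = 5(p − 13.5) + 84.
New equilibrium: buyers pay €25.5, producers receive €12, q = 144. (Wedge: pb − ps = 13.5.)
Per-gallon burden: buyers €7.5, producers €6.
Buyers take the larger share because demand is less price-elastic here (demand slope 4 vs supply slope 5).

Buyers bear the larger share: €7.5 per gallon.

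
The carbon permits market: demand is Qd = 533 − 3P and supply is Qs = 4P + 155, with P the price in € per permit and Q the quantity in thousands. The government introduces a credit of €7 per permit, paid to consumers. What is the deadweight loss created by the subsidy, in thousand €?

Deadweight loss = €42 thousand.

Before the subsidy: set 533 − 3P = 4P + 155 → P* = €54, Q* = 371.
With a per-unit subsidy paid to consumers, each effectively pays P − 7, so demand becomes Qd = 533 − 3(P − 7).
Solving gives Q = 383 with consumers paying €50 and producers receiving €57 (the €7 wedge).
Quantity rises by |ΔQ| = |371 − 383| = 12.
DWL = ½ · t · |ΔQ| = ½ · 7 · 12 = €42.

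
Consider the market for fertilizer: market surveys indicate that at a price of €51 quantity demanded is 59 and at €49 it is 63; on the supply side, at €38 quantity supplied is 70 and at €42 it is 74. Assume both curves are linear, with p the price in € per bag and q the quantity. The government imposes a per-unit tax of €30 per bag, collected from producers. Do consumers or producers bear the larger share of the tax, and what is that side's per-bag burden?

Producers bear the larger share: €20 per bag.

Demand slope: (63 − 59)/(49 − 51) = -2, so qd = 161 − 2p.
Supply slope: (74 − 70)/(42 − 38) = 1, so qs = p + 32.
Before the tax: set 161 − 2p = p + 32 → p* = €43, q* = 75.
With the tax collected from producers, supply shifts: qs = (p − 30) + 32.
Solving gives q = 55 with consumers paying €53 and producers receiving €23 (the €30 wedge).
Per-bag burden: consumers €10, producers €20.
Producers take the larger share because supply is less price-elastic here (demand slope 2 vs supply slope 1).
The less price-elastic side of the market bears the larger share of a per-unit tax.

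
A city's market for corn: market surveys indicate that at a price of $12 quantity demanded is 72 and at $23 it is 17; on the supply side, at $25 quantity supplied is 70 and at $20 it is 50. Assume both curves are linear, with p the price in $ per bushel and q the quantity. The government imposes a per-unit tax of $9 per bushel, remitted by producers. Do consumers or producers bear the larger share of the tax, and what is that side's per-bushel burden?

Demand slope: (17 − 72)/(23 − 12) = -5, so qd = 132 − 5p.
Supply slope: (50 − 70)/(20 − 25) = 4, so qs = 4p − 30.
Before the tax: set 132 − 5p = 4p − 30 → p* = $18, q* = 42.
With the tax collected from producers, supply shifts: qs = 4(p − 9) − 30.
New equilibrium: consumers pay $22, producers receive $13, q = 22. (Wedge: pb − ps = 9.)
Per-bushel burden: consumers $4, producers $5.
Producers take the larger share because supply is less price-elastic here (demand slope 5 vs supply slope 4).
The less price-elastic side of the market bears the larger share of a per-unit tax.

Producers bear the larger share: $5 per bushel.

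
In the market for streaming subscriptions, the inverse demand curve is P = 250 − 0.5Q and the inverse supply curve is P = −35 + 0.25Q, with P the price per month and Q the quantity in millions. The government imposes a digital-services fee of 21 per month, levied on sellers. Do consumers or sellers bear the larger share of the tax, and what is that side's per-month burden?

Inverting to Q(P) form: Qd = 500 − 2P; Qs = 4P + 140.
Before the tax: set 500 − 2P = 4P + 140 → P* = 60, Q* = 380.
With the tax collected from sellers, supply shifts: Qs = 4(P − 21) + 140.
Solving gives Q = 352 with consumers paying 74 and sellers receiving 53 (the 21 wedge).
Per-month burden: consumers 14, sellers 7.
Consumers take the larger share because demand is less price-elastic here (demand slope 2 vs supply slope 4).

Consumers bear the larger share: 14 per month.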